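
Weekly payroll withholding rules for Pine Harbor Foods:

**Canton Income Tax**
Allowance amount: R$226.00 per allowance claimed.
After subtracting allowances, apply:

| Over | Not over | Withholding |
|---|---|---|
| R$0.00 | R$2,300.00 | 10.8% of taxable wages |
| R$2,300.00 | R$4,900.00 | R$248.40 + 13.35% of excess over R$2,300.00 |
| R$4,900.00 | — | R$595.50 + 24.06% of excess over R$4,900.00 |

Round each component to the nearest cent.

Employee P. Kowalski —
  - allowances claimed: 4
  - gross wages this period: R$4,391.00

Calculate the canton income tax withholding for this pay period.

Canton Income Tax: taxable = R$4,391.00 − 4×R$226.00 = R$3,487.00
  R$248.40 + 13.35% × (R$3,487.00 − R$2,300.00) = R$248.40 + 13.35% × R$1,187.00 = R$406.86

R$406.86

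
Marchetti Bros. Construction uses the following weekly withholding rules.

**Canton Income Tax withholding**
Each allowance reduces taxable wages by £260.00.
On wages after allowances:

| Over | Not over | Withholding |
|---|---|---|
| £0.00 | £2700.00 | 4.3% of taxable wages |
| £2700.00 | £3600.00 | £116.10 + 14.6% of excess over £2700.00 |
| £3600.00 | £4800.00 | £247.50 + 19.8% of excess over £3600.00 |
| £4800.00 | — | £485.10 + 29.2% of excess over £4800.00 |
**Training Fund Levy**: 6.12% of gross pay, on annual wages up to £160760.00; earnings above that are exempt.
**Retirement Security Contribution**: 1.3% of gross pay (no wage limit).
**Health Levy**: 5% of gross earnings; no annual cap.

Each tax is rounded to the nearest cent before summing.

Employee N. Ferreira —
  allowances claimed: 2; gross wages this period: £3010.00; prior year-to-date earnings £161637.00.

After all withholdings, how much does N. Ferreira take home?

£2713.30

Canton Income Tax: taxable = £3010.00 − 2×£260.00 = £2490.00
  4.3% × £2490.00 = £107.07
Training Fund Levy: YTD £161637.00 ≥ cap £160760.00 → £0.00
Retirement Security Contribution: 1.3% × £3010.00 = £39.13
Health Levy: 5% × £3010.00 = £150.50
Total withheld: £107.07 + £0.00 + £39.13 + £150.50 = £296.70
Net pay: £3010.00 − £296.70 = £2713.30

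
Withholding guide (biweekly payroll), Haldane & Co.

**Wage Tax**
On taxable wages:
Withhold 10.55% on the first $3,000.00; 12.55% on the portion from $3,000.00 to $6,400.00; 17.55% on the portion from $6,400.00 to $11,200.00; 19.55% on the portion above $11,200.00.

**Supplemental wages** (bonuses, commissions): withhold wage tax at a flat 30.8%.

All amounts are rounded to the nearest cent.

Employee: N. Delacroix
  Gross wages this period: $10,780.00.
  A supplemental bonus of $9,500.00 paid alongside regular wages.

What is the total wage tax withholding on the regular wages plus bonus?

Wage Tax: taxable = $10,780.00
  $743.20 + 17.55% × ($10,780.00 − $6,400.00) = $743.20 + 17.55% × $4,380.00 = $1,511.89
Supplemental (30.8% flat on bonus): 30.8% × $9,500.00 = $2,926.00
Total wage tax: $1,511.89 + $2,926.00 = $4,437.89

$4,437.89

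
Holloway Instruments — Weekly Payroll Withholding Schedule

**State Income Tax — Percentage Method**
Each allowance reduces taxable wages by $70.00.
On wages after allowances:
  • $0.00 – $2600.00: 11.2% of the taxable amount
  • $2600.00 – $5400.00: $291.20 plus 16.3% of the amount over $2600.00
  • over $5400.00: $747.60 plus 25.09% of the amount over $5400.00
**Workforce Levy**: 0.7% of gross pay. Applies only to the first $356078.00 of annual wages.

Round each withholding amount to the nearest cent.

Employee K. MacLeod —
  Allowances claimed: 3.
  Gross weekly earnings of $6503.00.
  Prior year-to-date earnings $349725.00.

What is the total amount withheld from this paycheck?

State Income Tax: taxable = $6503.00 − 3×$70.00 = $6293.00
  $747.60 + 25.09% × ($6293.00 − $5400.00) = $747.60 + 25.09% × $893.00 = $971.65
Workforce Levy: cap $356078.00 − YTD $349725.00 = $6353.00 subject; 0.7% × $6353.00 = $44.47
Total: $971.65 + $44.47 = $1016.12

$1016.12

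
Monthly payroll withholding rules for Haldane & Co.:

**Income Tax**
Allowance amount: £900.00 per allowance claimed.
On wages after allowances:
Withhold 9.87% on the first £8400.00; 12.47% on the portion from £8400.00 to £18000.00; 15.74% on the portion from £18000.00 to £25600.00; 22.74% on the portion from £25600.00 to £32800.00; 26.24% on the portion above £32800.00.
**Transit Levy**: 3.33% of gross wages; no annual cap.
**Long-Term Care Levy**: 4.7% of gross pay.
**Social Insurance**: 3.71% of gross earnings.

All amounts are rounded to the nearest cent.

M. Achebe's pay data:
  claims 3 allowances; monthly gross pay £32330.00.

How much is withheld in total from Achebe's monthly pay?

£7934.40

Income Tax: taxable = £32330.00 − 3×£900.00 = £29630.00
  £3222.44 + 22.74% × (£29630.00 − £25600.00) = £3222.44 + 22.74% × £4030.00 = £4138.86
Transit Levy: 3.33% × £32330.00 = £1076.59
Long-Term Care Levy: 4.7% × £32330.00 = £1519.51
Social Insurance: 3.71% × £32330.00 = £1199.44
Total: £4138.86 + £1076.59 + £1519.51 + £1199.44 = £7934.40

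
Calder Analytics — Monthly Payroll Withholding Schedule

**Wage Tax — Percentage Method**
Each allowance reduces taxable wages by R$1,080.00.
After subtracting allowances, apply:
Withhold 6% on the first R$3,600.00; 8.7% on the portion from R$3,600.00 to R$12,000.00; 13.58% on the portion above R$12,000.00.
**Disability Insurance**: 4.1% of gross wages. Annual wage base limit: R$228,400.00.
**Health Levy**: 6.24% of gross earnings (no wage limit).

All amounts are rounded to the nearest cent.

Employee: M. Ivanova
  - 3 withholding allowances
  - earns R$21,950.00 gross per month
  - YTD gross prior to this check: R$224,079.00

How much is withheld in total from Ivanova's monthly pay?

Wage Tax: taxable = R$21,950.00 − 3×R$1,080.00 = R$18,710.00
  R$946.80 + 13.58% × (R$18,710.00 − R$12,000.00) = R$946.80 + 13.58% × R$6,710.00 = R$1,858.02
Disability Insurance: cap R$228,400.00 − YTD R$224,079.00 = R$4,321.00 subject; 4.1% × R$4,321.00 = R$177.16
Health Levy: 6.24% × R$21,950.00 = R$1,369.68
Total: R$1,858.02 + R$177.16 + R$1,369.68 = R$3,404.86

R$3,404.86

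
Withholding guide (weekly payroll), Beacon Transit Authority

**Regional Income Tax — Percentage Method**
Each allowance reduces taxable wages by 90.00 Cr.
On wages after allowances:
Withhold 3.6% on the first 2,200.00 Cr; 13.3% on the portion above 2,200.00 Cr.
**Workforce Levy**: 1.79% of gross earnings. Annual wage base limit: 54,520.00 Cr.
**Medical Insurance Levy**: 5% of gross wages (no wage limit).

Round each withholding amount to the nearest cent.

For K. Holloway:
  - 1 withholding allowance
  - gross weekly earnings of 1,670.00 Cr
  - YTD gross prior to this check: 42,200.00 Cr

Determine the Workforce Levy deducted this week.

Workforce Levy: 1.79% × 1,670.00 Cr = 29.89 Cr

29.89 Cr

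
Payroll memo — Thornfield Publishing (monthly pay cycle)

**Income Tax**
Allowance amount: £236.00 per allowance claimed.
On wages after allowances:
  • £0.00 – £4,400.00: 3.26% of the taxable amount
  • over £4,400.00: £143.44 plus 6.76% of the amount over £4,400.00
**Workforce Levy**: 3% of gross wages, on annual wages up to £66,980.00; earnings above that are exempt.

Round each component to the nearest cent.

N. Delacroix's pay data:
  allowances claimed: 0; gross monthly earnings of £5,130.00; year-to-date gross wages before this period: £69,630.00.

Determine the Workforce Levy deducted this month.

£0.00

Workforce Levy: YTD £69,630.00 ≥ cap £66,980.00 → £0.00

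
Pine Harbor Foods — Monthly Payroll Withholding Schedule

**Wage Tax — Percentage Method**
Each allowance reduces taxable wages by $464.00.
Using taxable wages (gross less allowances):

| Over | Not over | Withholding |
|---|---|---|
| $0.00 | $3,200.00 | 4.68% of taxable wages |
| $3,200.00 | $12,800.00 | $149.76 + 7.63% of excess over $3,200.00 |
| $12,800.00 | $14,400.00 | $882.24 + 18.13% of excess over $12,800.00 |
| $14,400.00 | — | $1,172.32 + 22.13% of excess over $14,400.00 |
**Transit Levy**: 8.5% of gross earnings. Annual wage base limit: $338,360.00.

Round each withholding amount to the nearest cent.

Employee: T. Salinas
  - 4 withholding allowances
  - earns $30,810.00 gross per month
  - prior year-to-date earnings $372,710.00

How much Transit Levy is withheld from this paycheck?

Transit Levy: YTD $372,710.00 ≥ cap $338,360.00 → $0.00

$0.00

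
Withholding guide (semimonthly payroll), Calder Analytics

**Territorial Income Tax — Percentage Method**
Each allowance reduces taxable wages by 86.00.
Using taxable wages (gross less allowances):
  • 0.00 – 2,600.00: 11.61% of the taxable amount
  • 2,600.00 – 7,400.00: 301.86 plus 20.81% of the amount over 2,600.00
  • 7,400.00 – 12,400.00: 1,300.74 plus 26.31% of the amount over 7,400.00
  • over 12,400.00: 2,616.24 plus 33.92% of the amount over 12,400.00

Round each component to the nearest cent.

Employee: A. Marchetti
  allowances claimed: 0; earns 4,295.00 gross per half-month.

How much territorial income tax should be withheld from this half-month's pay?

Territorial Income Tax: taxable = 4,295.00
  301.86 + 20.81% × (4,295.00 − 2,600.00) = 301.86 + 20.81% × 1,695.00 = 654.59

654.59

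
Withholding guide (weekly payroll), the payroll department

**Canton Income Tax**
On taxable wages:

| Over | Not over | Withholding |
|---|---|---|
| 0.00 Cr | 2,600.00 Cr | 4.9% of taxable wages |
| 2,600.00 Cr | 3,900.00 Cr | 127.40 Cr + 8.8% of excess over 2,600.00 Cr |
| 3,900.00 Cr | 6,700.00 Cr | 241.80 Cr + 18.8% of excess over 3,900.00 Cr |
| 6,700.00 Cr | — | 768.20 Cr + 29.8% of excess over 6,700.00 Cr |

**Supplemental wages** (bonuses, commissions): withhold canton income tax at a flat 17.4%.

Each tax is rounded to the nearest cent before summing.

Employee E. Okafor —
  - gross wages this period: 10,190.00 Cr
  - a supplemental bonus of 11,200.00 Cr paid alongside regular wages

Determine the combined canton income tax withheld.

3,757.02 Cr

Canton Income Tax: taxable = 10,190.00 Cr
  768.20 Cr + 29.8% × (10,190.00 Cr − 6,700.00 Cr) = 768.20 Cr + 29.8% × 3,490.00 Cr = 1,808.22 Cr
Supplemental (17.4% flat on bonus): 17.4% × 11,200.00 Cr = 1,948.80 Cr
Total canton income tax: 1,808.22 Cr + 1,948.80 Cr = 3,757.02 Cr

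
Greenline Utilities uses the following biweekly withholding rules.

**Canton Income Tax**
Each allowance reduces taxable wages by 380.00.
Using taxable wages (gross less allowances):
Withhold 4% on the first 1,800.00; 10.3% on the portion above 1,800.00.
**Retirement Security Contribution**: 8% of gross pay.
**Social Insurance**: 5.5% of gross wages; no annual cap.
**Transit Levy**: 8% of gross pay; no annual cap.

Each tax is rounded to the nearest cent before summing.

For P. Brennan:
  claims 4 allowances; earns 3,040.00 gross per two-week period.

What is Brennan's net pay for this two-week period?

Canton Income Tax: taxable = 3,040.00 − 4×380.00 = 1,520.00
  4% × 1,520.00 = 60.80
Retirement Security Contribution: 8% × 3,040.00 = 243.20
Social Insurance: 5.5% × 3,040.00 = 167.20
Transit Levy: 8% × 3,040.00 = 243.20
Total withheld: 60.80 + 243.20 + 167.20 + 243.20 = 714.40
Net pay: 3,040.00 − 714.40 = 2,325.60

2,325.60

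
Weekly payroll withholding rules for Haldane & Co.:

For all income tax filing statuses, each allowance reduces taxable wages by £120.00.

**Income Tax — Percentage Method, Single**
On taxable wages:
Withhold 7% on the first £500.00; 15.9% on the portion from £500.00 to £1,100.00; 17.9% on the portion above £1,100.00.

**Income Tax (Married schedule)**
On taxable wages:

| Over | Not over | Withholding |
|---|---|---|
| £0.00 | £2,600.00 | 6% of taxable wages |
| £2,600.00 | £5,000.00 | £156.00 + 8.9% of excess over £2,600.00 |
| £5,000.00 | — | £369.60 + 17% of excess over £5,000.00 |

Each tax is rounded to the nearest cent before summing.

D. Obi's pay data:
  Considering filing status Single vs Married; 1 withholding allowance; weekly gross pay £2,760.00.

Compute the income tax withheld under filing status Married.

£159.56

Income Tax (Married): taxable = £2,760.00 − 1×£120.00 = £2,640.00
  £156.00 + 8.9% × (£2,640.00 − £2,600.00) = £156.00 + 8.9% × £40.00 = £159.56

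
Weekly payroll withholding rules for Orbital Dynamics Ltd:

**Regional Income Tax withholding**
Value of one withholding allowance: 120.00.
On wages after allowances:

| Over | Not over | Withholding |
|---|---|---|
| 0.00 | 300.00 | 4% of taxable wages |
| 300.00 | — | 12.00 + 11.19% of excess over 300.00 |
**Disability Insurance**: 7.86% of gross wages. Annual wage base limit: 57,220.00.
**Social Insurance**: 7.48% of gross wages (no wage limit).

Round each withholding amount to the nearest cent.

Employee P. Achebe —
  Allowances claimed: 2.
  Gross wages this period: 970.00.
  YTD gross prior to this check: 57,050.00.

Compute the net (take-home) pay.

823.96

Regional Income Tax: taxable = 970.00 − 2×120.00 = 730.00
  12.00 + 11.19% × (730.00 − 300.00) = 12.00 + 11.19% × 430.00 = 60.12
Disability Insurance: cap 57,220.00 − YTD 57,050.00 = 170.00 subject; 7.86% × 170.00 = 13.36
Social Insurance: 7.48% × 970.00 = 72.56
Total withheld: 60.12 + 13.36 + 72.56 = 146.04
Net pay: 970.00 − 146.04 = 823.96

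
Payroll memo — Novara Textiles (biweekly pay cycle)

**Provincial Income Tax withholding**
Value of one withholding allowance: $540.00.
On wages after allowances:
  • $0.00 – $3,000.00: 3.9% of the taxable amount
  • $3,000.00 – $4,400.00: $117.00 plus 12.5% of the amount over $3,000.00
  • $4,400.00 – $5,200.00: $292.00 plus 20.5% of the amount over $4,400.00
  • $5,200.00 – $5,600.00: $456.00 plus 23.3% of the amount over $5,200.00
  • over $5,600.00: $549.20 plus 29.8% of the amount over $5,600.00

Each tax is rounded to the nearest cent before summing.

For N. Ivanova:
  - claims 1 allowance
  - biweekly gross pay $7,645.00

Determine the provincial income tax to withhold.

$997.69

Provincial Income Tax: taxable = $7,645.00 − 1×$540.00 = $7,105.00
  $549.20 + 29.8% × ($7,105.00 − $5,600.00) = $549.20 + 29.8% × $1,505.00 = $997.69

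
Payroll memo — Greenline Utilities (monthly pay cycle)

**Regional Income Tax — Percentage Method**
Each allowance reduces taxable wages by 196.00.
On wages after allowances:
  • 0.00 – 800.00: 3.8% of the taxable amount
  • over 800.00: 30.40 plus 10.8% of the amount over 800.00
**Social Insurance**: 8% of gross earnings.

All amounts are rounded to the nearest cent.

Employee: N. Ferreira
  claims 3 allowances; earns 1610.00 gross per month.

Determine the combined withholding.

183.18

Regional Income Tax: taxable = 1610.00 − 3×196.00 = 1022.00
  30.40 + 10.8% × (1022.00 − 800.00) = 30.40 + 10.8% × 222.00 = 54.38
Social Insurance: 8% × 1610.00 = 128.80
Total: 54.38 + 128.80 = 183.18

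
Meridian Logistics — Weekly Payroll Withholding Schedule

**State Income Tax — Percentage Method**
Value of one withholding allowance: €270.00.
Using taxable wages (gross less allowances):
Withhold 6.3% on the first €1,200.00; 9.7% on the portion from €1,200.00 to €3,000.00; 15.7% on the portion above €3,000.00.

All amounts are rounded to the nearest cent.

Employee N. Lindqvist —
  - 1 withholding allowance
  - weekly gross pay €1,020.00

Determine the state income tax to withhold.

State Income Tax: taxable = €1,020.00 − 1×€270.00 = €750.00
  6.3% × €750.00 = €47.25

€47.25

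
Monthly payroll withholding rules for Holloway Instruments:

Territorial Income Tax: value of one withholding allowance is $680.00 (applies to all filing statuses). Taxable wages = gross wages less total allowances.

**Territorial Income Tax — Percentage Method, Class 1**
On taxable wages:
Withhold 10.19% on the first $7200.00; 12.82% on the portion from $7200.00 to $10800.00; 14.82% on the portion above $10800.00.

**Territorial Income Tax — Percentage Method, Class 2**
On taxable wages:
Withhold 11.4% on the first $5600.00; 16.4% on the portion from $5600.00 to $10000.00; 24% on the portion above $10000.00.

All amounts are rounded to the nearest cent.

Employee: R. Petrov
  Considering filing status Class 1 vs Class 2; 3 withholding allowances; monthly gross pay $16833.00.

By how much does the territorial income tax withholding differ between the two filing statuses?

$723.36

Territorial Income Tax (Class 1): taxable = $16833.00 − 3×$680.00 = $14793.00
  $1195.20 + 14.82% × ($14793.00 − $10800.00) = $1195.20 + 14.82% × $3993.00 = $1786.96
Territorial Income Tax (Class 2): taxable = $16833.00 − 3×$680.00 = $14793.00
  $1360.00 + 24% × ($14793.00 − $10000.00) = $1360.00 + 24% × $4793.00 = $2510.32
Difference: |$1786.96 − $2510.32| = $723.36 (higher under Class 2)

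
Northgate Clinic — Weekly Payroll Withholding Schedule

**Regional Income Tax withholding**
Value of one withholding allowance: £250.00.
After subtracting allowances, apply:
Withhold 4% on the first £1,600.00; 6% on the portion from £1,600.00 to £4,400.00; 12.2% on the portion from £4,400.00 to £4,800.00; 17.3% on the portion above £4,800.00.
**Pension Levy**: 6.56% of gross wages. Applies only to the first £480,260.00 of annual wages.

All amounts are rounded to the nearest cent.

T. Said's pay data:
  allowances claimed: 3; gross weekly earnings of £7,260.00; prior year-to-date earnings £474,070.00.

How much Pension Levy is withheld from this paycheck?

Pension Levy: cap £480,260.00 − YTD £474,070.00 = £6,190.00 subject; 6.56% × £6,190.00 = £406.06

£406.06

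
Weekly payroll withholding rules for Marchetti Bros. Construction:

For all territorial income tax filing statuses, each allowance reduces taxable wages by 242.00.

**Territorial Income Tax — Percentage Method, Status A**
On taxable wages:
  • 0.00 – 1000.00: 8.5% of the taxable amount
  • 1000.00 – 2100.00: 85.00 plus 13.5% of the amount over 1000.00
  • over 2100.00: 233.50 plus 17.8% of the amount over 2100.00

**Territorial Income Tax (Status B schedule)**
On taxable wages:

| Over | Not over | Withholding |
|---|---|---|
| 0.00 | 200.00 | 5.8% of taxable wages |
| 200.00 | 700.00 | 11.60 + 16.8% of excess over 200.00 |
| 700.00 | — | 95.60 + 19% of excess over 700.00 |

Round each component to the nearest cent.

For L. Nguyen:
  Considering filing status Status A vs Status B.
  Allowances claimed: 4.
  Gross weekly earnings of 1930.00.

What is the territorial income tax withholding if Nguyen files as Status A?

Territorial Income Tax (Status A): taxable = 1930.00 − 4×242.00 = 962.00
  8.5% × 962.00 = 81.77

81.77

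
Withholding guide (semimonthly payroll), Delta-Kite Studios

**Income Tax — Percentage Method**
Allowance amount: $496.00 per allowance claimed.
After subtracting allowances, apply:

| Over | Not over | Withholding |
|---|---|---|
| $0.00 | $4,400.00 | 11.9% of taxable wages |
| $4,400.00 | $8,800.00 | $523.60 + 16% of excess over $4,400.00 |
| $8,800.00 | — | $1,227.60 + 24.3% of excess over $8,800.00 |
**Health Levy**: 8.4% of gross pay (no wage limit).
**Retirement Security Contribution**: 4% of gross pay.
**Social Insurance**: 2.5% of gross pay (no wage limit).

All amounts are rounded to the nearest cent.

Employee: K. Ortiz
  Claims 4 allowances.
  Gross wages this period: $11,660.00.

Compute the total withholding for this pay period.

Income Tax: taxable = $11,660.00 − 4×$496.00 = $9,676.00
  $1,227.60 + 24.3% × ($9,676.00 − $8,800.00) = $1,227.60 + 24.3% × $876.00 = $1,440.47
Health Levy: 8.4% × $11,660.00 = $979.44
Retirement Security Contribution: 4% × $11,660.00 = $466.40
Social Insurance: 2.5% × $11,660.00 = $291.50
Total: $1,440.47 + $979.44 + $466.40 + $291.50 = $3,177.81

$3,177.81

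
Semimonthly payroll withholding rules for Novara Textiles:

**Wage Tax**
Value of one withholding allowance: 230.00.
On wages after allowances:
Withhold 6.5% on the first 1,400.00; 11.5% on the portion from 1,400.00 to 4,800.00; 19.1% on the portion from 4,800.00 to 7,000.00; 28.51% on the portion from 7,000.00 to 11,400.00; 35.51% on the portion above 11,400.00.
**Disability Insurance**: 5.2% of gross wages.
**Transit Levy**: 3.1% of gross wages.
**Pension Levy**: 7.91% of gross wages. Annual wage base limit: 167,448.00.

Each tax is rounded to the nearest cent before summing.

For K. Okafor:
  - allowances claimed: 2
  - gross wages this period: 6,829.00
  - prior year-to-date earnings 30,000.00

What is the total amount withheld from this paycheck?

1,888.66

Wage Tax: taxable = 6,829.00 − 2×230.00 = 6,369.00
  482.00 + 19.1% × (6,369.00 − 4,800.00) = 482.00 + 19.1% × 1,569.00 = 781.68
Disability Insurance: 5.2% × 6,829.00 = 355.11
Transit Levy: 3.1% × 6,829.00 = 211.70
Pension Levy: 7.91% × 6,829.00 = 540.17
Total: 781.68 + 355.11 + 211.70 + 540.17 = 1,888.66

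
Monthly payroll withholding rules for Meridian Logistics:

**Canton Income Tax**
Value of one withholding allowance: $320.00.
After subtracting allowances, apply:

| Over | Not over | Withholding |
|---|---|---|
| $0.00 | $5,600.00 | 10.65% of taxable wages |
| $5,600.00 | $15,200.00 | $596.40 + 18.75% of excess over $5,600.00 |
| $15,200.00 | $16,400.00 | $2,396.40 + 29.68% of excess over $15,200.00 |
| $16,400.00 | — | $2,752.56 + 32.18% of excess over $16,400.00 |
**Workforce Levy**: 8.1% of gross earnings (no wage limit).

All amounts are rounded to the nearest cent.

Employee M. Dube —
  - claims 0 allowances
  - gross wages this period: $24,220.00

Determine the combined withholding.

$7,230.86

Canton Income Tax: taxable = $24,220.00
  $2,752.56 + 32.18% × ($24,220.00 − $16,400.00) = $2,752.56 + 32.18% × $7,820.00 = $5,269.04
Workforce Levy: 8.1% × $24,220.00 = $1,961.82
Total: $5,269.04 + $1,961.82 = $7,230.86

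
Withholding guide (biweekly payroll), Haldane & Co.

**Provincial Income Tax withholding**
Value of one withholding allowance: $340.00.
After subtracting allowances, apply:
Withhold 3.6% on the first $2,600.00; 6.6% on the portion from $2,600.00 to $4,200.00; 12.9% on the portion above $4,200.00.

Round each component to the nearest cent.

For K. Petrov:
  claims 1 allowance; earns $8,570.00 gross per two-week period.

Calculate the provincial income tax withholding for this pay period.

$719.07

Provincial Income Tax: taxable = $8,570.00 − 1×$340.00 = $8,230.00
  $199.20 + 12.9% × ($8,230.00 − $4,200.00) = $199.20 + 12.9% × $4,030.00 = $719.07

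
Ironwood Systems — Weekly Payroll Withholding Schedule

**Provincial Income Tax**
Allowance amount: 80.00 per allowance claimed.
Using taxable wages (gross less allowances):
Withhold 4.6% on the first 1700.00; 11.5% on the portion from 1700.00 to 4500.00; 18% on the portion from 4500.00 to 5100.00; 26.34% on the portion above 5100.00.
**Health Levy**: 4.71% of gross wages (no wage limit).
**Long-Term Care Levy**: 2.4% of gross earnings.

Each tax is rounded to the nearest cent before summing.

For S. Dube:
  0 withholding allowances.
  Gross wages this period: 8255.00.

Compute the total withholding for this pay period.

1926.16

Provincial Income Tax: taxable = 8255.00
  508.20 + 26.34% × (8255.00 − 5100.00) = 508.20 + 26.34% × 3155.00 = 1339.23
Health Levy: 4.71% × 8255.00 = 388.81
Long-Term Care Levy: 2.4% × 8255.00 = 198.12
Total: 1339.23 + 388.81 + 198.12 = 1926.16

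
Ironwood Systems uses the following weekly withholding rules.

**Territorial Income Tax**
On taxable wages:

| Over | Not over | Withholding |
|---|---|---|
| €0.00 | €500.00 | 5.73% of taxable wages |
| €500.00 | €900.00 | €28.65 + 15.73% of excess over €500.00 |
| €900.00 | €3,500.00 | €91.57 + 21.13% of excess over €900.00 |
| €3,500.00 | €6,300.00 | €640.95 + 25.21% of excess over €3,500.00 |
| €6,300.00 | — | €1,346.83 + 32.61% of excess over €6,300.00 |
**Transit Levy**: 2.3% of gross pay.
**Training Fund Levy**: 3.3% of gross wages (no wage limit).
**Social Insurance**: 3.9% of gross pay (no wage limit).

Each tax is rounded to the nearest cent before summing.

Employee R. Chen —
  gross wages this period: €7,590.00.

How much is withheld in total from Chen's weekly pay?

Territorial Income Tax: taxable = €7,590.00
  €1,346.83 + 32.61% × (€7,590.00 − €6,300.00) = €1,346.83 + 32.61% × €1,290.00 = €1,767.50
Transit Levy: 2.3% × €7,590.00 = €174.57
Training Fund Levy: 3.3% × €7,590.00 = €250.47
Social Insurance: 3.9% × €7,590.00 = €296.01
Total: €1,767.50 + €174.57 + €250.47 + €296.01 = €2,488.55

€2,488.55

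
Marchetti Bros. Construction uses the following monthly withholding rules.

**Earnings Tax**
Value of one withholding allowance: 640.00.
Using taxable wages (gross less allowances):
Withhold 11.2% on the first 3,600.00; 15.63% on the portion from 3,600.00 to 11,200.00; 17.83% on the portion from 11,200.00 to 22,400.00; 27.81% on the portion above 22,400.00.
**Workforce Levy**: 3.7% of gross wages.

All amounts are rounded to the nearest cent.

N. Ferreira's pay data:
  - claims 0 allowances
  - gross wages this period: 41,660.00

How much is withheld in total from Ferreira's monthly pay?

10,485.67

Earnings Tax: taxable = 41,660.00
  3,588.04 + 27.81% × (41,660.00 − 22,400.00) = 3,588.04 + 27.81% × 19,260.00 = 8,944.25
Workforce Levy: 3.7% × 41,660.00 = 1,541.42
Total: 8,944.25 + 1,541.42 = 10,485.67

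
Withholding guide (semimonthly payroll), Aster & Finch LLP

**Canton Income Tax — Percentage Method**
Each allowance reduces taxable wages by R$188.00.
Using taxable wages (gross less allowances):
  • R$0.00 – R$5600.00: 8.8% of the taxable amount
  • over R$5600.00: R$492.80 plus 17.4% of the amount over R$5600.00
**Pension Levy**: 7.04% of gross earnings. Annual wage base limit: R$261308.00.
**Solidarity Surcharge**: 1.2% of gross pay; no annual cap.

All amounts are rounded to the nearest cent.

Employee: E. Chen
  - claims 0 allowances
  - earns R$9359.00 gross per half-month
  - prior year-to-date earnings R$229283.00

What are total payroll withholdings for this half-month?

R$1918.05

Canton Income Tax: taxable = R$9359.00
  R$492.80 + 17.4% × (R$9359.00 − R$5600.00) = R$492.80 + 17.4% × R$3759.00 = R$1146.87
Pension Levy: 7.04% × R$9359.00 = R$658.87
Solidarity Surcharge: 1.2% × R$9359.00 = R$112.31
Total: R$1146.87 + R$658.87 + R$112.31 = R$1918.05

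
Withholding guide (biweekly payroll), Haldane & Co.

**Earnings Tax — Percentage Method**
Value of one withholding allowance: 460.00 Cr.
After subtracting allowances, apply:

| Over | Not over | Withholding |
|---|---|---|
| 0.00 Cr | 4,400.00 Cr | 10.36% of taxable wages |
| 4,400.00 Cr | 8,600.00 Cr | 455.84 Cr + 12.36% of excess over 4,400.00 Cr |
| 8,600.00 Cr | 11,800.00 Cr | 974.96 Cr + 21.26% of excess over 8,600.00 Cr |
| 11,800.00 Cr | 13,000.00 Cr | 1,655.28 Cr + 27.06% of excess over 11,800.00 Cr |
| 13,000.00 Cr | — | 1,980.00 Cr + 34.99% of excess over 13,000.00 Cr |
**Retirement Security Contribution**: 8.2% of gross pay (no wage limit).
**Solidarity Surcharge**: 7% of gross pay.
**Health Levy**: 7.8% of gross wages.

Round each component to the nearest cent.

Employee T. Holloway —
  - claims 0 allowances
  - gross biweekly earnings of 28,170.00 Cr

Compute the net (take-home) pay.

Earnings Tax: taxable = 28,170.00 Cr
  1,980.00 Cr + 34.99% × (28,170.00 Cr − 13,000.00 Cr) = 1,980.00 Cr + 34.99% × 15,170.00 Cr = 7,287.98 Cr
Retirement Security Contribution: 8.2% × 28,170.00 Cr = 2,309.94 Cr
Solidarity Surcharge: 7% × 28,170.00 Cr = 1,971.90 Cr
Health Levy: 7.8% × 28,170.00 Cr = 2,197.26 Cr
Total withheld: 7,287.98 Cr + 2,309.94 Cr + 1,971.90 Cr + 2,197.26 Cr = 13,767.08 Cr
Net pay: 28,170.00 Cr − 13,767.08 Cr = 14,402.92 Cr

14,402.92 Cr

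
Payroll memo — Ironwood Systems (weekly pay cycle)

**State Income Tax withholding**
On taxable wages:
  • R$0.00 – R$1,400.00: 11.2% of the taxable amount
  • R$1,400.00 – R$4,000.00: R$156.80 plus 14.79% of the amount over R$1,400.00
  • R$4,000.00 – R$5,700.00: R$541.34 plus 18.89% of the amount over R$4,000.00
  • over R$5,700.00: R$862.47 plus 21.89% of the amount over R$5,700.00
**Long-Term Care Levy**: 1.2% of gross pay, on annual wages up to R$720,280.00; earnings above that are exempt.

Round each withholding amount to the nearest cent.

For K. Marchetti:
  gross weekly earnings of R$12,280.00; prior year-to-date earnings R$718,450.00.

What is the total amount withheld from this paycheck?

State Income Tax: taxable = R$12,280.00
  R$862.47 + 21.89% × (R$12,280.00 − R$5,700.00) = R$862.47 + 21.89% × R$6,580.00 = R$2,302.83
Long-Term Care Levy: cap R$720,280.00 − YTD R$718,450.00 = R$1,830.00 subject; 1.2% × R$1,830.00 = R$21.96
Total: R$2,302.83 + R$21.96 = R$2,324.79

R$2,324.79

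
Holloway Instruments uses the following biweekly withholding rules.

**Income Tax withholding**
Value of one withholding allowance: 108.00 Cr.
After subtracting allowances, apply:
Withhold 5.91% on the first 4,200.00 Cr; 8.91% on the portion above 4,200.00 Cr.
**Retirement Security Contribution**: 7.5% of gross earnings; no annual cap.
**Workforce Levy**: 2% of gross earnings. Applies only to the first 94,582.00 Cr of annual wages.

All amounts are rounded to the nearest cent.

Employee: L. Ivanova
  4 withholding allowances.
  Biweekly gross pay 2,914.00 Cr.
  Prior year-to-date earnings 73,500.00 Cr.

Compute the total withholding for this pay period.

Income Tax: taxable = 2,914.00 Cr − 4×108.00 Cr = 2,482.00 Cr
  5.91% × 2,482.00 Cr = 146.69 Cr
Retirement Security Contribution: 7.5% × 2,914.00 Cr = 218.55 Cr
Workforce Levy: 2% × 2,914.00 Cr = 58.28 Cr
Total: 146.69 Cr + 218.55 Cr + 58.28 Cr = 423.52 Cr

423.52 Cr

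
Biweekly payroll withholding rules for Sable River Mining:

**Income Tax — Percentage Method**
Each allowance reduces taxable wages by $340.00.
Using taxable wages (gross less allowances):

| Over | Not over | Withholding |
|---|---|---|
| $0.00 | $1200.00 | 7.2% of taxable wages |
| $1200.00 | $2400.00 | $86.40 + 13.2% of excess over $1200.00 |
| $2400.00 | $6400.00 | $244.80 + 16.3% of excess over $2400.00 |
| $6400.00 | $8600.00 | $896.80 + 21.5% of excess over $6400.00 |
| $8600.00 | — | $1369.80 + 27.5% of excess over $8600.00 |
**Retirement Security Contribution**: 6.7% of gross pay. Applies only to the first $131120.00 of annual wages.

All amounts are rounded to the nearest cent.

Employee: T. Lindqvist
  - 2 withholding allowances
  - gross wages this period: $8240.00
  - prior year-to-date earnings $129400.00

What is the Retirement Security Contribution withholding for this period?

Retirement Security Contribution: cap $131120.00 − YTD $129400.00 = $1720.00 subject; 6.7% × $1720.00 = $115.24

$115.24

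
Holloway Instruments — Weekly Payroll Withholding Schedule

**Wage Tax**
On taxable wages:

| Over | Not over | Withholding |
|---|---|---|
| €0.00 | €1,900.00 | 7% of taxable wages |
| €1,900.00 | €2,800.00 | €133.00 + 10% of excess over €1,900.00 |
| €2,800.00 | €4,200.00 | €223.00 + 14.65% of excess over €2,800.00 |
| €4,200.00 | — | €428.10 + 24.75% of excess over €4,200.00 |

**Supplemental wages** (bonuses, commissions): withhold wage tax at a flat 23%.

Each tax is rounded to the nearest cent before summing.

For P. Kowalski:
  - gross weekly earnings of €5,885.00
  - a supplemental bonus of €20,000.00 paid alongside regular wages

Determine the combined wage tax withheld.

Wage Tax: taxable = €5,885.00
  €428.10 + 24.75% × (€5,885.00 − €4,200.00) = €428.10 + 24.75% × €1,685.00 = €845.14
Supplemental (23% flat on bonus): 23% × €20,000.00 = €4,600.00
Total wage tax: €845.14 + €4,600.00 = €5,445.14

€5,445.14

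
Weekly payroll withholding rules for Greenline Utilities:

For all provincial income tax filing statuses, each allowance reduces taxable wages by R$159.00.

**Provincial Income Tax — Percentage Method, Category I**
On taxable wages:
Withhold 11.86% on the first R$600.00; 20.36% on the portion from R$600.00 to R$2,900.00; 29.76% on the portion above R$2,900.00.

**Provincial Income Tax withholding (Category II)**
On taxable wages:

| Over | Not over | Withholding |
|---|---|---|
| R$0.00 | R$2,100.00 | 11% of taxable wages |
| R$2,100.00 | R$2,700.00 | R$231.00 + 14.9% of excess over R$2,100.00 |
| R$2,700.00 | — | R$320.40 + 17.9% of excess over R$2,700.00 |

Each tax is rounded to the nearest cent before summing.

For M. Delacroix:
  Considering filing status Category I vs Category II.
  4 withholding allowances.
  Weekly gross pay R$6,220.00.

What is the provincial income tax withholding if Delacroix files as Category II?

R$836.64

Provincial Income Tax (Category II): taxable = R$6,220.00 − 4×R$159.00 = R$5,584.00
  R$320.40 + 17.9% × (R$5,584.00 − R$2,700.00) = R$320.40 + 17.9% × R$2,884.00 = R$836.64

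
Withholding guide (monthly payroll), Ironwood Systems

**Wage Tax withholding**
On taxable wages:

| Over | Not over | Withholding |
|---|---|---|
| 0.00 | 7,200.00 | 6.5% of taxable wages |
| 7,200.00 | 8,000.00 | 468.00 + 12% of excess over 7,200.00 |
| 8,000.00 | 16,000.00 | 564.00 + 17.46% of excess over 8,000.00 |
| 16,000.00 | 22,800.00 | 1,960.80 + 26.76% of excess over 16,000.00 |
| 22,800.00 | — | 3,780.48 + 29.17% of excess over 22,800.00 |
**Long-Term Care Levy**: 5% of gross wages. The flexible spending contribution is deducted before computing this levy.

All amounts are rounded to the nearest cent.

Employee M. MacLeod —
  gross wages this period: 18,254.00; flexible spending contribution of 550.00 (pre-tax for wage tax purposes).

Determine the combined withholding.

3,301.99

Wage Tax: taxable = 18,254.00 − 550.00 = 17,704.00
  1,960.80 + 26.76% × (17,704.00 − 16,000.00) = 1,960.80 + 26.76% × 1,704.00 = 2,416.79
Long-Term Care Levy: 5% × 17,704.00 = 885.20
Total: 2,416.79 + 885.20 = 3,301.99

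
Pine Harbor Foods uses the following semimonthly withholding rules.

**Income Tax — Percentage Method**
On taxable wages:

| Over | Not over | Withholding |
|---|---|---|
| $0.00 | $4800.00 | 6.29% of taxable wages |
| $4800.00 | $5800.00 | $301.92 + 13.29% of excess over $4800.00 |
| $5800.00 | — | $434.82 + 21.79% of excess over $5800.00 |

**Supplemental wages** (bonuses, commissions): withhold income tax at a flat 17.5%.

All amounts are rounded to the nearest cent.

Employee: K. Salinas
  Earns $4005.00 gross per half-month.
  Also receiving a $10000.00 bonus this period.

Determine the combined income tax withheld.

$2001.91

Income Tax: taxable = $4005.00
  6.29% × $4005.00 = $251.91
Supplemental (17.5% flat on bonus): 17.5% × $10000.00 = $1750.00
Total income tax: $251.91 + $1750.00 = $2001.91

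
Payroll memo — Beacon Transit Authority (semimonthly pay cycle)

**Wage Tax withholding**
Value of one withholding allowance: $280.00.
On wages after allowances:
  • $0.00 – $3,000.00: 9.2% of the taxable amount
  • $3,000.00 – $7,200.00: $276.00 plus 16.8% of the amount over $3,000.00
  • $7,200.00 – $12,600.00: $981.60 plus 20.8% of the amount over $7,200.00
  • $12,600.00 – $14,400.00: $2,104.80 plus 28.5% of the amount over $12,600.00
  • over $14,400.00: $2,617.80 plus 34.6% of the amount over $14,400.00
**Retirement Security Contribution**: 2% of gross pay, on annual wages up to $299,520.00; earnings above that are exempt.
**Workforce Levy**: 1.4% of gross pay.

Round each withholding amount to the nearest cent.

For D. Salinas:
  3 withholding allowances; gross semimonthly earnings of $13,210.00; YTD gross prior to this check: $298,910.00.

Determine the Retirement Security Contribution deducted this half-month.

Retirement Security Contribution: cap $299,520.00 − YTD $298,910.00 = $610.00 subject; 2% × $610.00 = $12.20

$12.20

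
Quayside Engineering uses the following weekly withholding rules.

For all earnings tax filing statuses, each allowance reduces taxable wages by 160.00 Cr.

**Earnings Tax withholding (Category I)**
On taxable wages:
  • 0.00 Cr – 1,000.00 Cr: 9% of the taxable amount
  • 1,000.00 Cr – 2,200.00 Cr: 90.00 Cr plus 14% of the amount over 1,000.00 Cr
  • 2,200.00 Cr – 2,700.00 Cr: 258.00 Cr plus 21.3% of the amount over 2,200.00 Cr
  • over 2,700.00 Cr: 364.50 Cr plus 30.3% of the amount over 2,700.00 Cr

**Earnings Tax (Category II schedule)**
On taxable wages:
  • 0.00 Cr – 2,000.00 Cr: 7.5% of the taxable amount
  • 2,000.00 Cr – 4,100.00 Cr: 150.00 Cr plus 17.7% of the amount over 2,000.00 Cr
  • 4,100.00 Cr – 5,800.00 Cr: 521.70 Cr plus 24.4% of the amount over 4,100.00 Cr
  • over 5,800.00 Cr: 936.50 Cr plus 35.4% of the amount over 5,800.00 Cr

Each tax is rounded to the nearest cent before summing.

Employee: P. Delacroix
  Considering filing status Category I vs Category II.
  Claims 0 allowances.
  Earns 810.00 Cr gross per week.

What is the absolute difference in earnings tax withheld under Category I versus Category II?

12.15 Cr

Earnings Tax (Category I): taxable = 810.00 Cr
  9% × 810.00 Cr = 72.90 Cr
Earnings Tax (Category II): taxable = 810.00 Cr
  7.5% × 810.00 Cr = 60.75 Cr
Difference: |72.90 Cr − 60.75 Cr| = 12.15 Cr (higher under Category I)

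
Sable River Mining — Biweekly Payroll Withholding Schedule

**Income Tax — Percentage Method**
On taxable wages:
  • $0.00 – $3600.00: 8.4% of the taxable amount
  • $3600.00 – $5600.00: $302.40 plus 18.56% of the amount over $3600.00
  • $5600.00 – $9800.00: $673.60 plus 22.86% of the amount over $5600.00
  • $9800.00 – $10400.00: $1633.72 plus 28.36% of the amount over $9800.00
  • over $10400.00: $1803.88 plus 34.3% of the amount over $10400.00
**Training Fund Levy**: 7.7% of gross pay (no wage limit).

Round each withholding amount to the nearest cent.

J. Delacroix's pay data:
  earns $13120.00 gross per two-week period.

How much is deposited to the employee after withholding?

Income Tax: taxable = $13120.00
  $1803.88 + 34.3% × ($13120.00 − $10400.00) = $1803.88 + 34.3% × $2720.00 = $2736.84
Training Fund Levy: 7.7% × $13120.00 = $1010.24
Total withheld: $2736.84 + $1010.24 = $3747.08
Net pay: $13120.00 − $3747.08 = $9372.92

$9372.92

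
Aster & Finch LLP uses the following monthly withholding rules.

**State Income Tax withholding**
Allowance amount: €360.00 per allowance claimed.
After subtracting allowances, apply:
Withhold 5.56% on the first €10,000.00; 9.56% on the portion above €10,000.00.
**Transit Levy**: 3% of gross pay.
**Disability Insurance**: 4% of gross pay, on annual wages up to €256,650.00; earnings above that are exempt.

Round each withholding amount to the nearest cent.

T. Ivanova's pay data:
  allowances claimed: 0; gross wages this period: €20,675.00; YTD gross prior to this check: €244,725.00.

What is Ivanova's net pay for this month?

€18,001.22

State Income Tax: taxable = €20,675.00
  €556.00 + 9.56% × (€20,675.00 − €10,000.00) = €556.00 + 9.56% × €10,675.00 = €1,576.53
Transit Levy: 3% × €20,675.00 = €620.25
Disability Insurance: cap €256,650.00 − YTD €244,725.00 = €11,925.00 subject; 4% × €11,925.00 = €477.00
Total withheld: €1,576.53 + €620.25 + €477.00 = €2,673.78
Net pay: €20,675.00 − €2,673.78 = €18,001.22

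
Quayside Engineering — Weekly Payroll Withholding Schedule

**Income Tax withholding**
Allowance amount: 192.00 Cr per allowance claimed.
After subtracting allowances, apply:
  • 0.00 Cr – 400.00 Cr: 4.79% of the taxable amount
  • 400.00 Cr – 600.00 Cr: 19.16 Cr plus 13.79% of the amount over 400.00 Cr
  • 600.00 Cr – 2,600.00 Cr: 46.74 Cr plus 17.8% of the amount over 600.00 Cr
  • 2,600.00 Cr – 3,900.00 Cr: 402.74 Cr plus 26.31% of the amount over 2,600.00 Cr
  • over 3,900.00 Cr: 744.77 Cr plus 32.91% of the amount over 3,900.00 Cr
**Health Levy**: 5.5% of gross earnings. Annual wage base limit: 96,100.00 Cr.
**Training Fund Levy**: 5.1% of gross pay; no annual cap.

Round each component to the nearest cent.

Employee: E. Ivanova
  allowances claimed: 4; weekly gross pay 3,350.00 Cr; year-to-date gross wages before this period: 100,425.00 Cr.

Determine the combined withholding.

Income Tax: taxable = 3,350.00 Cr − 4×192.00 Cr = 2,582.00 Cr
  46.74 Cr + 17.8% × (2,582.00 Cr − 600.00 Cr) = 46.74 Cr + 17.8% × 1,982.00 Cr = 399.54 Cr
Health Levy: YTD 100,425.00 Cr ≥ cap 96,100.00 Cr → 0.00 Cr
Training Fund Levy: 5.1% × 3,350.00 Cr = 170.85 Cr
Total: 399.54 Cr + 0.00 Cr + 170.85 Cr = 570.39 Cr

570.39 Cr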